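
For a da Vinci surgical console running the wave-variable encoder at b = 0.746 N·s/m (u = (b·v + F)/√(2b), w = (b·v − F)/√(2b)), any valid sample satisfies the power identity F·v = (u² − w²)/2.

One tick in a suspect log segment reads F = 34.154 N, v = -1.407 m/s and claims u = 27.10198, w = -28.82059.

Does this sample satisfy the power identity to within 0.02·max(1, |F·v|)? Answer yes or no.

yes

F·v = 34.154×(-1.407) = -48.05468 W.
(u² − w²)/2 = (734.51732 − 830.62641)/2 = -48.05454 W.
|Δ| = 0.00013;  2% of max(1, |F·v|) = 0.96109.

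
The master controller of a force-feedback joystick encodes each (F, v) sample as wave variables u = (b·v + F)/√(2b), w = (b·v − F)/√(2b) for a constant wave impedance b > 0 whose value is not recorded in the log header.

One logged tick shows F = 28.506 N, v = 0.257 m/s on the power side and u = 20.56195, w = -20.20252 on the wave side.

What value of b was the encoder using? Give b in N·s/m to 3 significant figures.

u + w = 0.35943;  u + w = √(2b)·v, so √(2b) = 0.35943/0.257 = 1.39856.
b = (√(2b))²/2 = 1.95597/2 = 0.97799.
(Check via u − w = 2F/√(2b): u − w = 40.76447, 2F/√(2b) = 40.76478.)

b = 0.978 N·s/m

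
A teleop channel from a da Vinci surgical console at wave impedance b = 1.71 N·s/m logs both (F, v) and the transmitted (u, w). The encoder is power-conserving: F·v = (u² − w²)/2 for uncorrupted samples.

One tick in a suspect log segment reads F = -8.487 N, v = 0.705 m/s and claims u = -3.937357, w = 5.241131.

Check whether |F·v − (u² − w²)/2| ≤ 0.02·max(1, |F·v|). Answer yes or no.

yes

F·v = (-8.487)×0.705 = -5.983335 W.
(u² − w²)/2 = (15.502780 − 27.469454)/2 = -5.983337 W.
|Δ| = 0.000002;  2% of max(1, |F·v|) = 0.119667.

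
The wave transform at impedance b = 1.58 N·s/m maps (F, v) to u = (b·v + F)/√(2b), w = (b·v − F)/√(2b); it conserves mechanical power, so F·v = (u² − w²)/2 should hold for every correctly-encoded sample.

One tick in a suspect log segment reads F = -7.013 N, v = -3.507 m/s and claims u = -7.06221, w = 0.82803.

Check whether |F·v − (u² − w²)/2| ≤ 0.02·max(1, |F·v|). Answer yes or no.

yes

F·v = (-7.013)×(-3.507) = 24.59459 W.
(u² − w²)/2 = (49.87481 − 0.68563)/2 = 24.59459 W.
|Δ| = 0.00000;  2% of max(1, |F·v|) = 0.49189.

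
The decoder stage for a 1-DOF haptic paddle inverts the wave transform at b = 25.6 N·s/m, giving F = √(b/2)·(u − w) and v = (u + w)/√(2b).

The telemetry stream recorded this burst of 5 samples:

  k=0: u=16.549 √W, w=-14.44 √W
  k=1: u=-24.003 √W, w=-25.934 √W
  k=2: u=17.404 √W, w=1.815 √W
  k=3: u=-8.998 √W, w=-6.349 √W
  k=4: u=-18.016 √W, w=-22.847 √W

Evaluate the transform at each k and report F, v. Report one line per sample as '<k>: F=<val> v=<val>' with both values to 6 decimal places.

0: F=110.869617 v=0.294742
1: F=6.908556 v=-6.978908
2: F=55.772902 v=2.685937
3: F=-9.477351 v=-2.144808
4: F=17.283911 v=-5.710778

k=0: u−w=30.989000, u+w=2.109000; √(b/2)=3.577709, √(2b)=7.155418; F=3.577709×30.989=110.869617, v=2.109000/7.155418=0.294742
k=1: u−w=1.931000, u+w=-49.937000; √(b/2)=3.577709, √(2b)=7.155418; F=3.577709×1.931=6.908556, v=-49.937000/7.155418=-6.978908
k=2: u−w=15.589000, u+w=19.219000; √(b/2)=3.577709, √(2b)=7.155418; F=3.577709×15.589=55.772902, v=19.219000/7.155418=2.685937
k=3: u−w=-2.649000, u+w=-15.347000; √(b/2)=3.577709, √(2b)=7.155418; F=3.577709×(-2.649)=-9.477351, v=-15.347000/7.155418=-2.144808
k=4: u−w=4.831000, u+w=-40.863000; √(b/2)=3.577709, √(2b)=7.155418; F=3.577709×4.831=17.283911, v=-40.863000/7.155418=-5.710778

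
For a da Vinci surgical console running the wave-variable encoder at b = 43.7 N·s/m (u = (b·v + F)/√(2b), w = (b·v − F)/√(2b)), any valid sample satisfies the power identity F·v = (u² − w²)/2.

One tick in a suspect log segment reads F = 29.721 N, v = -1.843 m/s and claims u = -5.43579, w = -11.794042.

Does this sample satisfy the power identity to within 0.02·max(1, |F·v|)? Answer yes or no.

yes

F·v = 29.721×(-1.843) = -54.775803 W.
(u² − w²)/2 = (29.547813 − 139.099427)/2 = -54.775807 W.
|Δ| = 0.000004;  2% of max(1, |F·v|) = 1.095516.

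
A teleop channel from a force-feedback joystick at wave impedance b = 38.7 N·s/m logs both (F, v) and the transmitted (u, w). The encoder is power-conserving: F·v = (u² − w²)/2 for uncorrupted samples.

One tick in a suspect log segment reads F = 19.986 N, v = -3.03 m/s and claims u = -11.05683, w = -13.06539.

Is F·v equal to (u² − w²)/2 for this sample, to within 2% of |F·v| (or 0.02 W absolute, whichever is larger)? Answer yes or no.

no

F·v = 19.986×(-3.03) = -60.5576 W.
(u² − w²)/2 = (122.2535 − 170.7044)/2 = -24.2255 W.
|Δ| = 36.3321;  2% of max(1, |F·v|) = 1.2112.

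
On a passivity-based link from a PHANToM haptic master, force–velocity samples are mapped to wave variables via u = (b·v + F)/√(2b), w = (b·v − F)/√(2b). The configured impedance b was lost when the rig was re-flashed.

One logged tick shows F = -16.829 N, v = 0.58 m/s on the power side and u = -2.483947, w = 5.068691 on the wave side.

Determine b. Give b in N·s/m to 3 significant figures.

u + w = 2.584744;  u + w = √(2b)·v, so √(2b) = 2.584744/0.58 = 4.456455.
b = (√(2b))²/2 = 19.859993/2 = 9.929996.
(Check via u − w = 2F/√(2b): u − w = -7.552638, 2F/√(2b) = -7.552640.)

b = 9.93 N·s/m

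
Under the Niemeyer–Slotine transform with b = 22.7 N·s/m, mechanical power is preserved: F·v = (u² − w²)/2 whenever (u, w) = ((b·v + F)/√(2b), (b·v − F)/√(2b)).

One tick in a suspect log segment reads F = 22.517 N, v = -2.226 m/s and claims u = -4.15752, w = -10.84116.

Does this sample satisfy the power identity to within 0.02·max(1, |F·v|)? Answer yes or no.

F·v = 22.517×(-2.226) = -50.1228 W.
(u² − w²)/2 = (17.2850 − 117.5308)/2 = -50.1229 W.
|Δ| = 0.0000;  2% of max(1, |F·v|) = 1.0025.

yes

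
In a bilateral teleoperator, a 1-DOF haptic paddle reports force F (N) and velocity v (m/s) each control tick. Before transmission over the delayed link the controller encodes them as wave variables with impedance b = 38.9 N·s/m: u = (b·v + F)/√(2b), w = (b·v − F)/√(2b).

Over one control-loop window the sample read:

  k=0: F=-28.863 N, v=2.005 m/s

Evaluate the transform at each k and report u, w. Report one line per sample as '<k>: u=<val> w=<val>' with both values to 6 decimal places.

k=0: b·v=38.9×2.005=77.994500; √(2b)=8.820431; u=(77.994500+(-28.863))/8.820431=5.570193, w=(77.994500−(-28.863))/8.820431=12.114771

0: u=5.570193 w=12.114771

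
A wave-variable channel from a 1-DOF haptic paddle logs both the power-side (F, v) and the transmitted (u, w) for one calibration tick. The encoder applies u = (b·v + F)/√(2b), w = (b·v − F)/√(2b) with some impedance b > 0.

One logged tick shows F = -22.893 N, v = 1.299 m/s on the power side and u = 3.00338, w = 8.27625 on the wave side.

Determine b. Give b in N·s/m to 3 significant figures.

b = 37.7 N·s/m

u + w = 11.2796;  u + w = √(2b)·v, so √(2b) = 11.2796/1.299 = 8.6833.
b = (√(2b))²/2 = 75.4000/2 = 37.7000.
(Check via u − w = 2F/√(2b): u − w = -5.2729, 2F/√(2b) = -5.2729.)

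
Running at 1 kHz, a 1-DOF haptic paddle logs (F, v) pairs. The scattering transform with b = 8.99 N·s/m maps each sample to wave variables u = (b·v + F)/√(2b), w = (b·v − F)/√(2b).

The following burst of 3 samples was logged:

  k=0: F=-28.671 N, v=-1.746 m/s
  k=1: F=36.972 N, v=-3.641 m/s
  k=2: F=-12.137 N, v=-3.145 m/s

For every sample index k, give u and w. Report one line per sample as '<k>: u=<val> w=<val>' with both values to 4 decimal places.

k=0: b·v=8.99×(-1.746)=-15.6965; √(2b)=4.2403; u=(-15.6965+(-28.671))/4.2403=-10.4633, w=(-15.6965−(-28.671))/4.2403=3.0598
k=1: b·v=8.99×(-3.641)=-32.7326; √(2b)=4.2403; u=(-32.7326+36.972)/4.2403=0.9998, w=(-32.7326−36.972)/4.2403=-16.4387
k=2: b·v=8.99×(-3.145)=-28.2736; √(2b)=4.2403; u=(-28.2736+(-12.137))/4.2403=-9.5302, w=(-28.2736−(-12.137))/4.2403=-3.8055

0: u=-10.4633 w=3.0598
1: u=0.9998 w=-16.4387
2: u=-9.5302 w=-3.8055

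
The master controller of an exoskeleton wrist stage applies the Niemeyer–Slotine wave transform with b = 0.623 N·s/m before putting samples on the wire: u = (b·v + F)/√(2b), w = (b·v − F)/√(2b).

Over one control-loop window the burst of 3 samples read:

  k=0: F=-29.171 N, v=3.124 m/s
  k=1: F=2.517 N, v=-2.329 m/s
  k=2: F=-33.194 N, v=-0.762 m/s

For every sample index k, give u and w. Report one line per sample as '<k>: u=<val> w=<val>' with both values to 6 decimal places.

0: u=-24.389610 w=27.876755
1: u=0.955018 w=-3.554750
2: u=-30.162523 w=29.311945

k=0: b·v=0.623×3.124=1.946252; √(2b)=1.116244; u=(1.946252+(-29.171))/1.116244=-24.389610, w=(1.946252−(-29.171))/1.116244=27.876755
k=1: b·v=0.623×(-2.329)=-1.450967; √(2b)=1.116244; u=(-1.450967+2.517)/1.116244=0.955018, w=(-1.450967−2.517)/1.116244=-3.554750
k=2: b·v=0.623×(-0.762)=-0.474726; √(2b)=1.116244; u=(-0.474726+(-33.194))/1.116244=-30.162523, w=(-0.474726−(-33.194))/1.116244=29.311945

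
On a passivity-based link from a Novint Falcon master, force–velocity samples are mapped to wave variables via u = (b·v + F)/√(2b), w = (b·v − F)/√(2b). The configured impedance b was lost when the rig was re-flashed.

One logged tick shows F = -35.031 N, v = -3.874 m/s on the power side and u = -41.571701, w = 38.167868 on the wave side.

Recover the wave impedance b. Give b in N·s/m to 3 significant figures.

b = 0.386 N·s/m

u + w = -3.403833;  u + w = √(2b)·v, so √(2b) = -3.403833/(-3.874) = 0.878635.
b = (√(2b))²/2 = 0.772000/2 = 0.386000.
(Check via u − w = 2F/√(2b): u − w = -79.739569, 2F/√(2b) = -79.739572.)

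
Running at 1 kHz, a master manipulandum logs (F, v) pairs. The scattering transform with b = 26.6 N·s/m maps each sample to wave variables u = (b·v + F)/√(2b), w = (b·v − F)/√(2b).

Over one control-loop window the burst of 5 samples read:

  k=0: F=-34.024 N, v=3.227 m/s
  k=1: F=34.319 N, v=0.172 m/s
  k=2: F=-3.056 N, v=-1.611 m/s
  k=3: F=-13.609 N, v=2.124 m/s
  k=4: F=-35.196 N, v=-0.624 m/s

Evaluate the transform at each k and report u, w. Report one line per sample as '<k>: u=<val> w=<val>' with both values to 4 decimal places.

0: u=7.1038 w=16.4334
1: u=5.3325 w=-4.0779
2: u=-6.2942 w=-5.4562
3: u=5.8802 w=9.6119
4: u=-7.1011 w=2.5498

k=0: b·v=26.6×3.227=85.8382; √(2b)=7.2938; u=(85.8382+(-34.024))/7.2938=7.1038, w=(85.8382−(-34.024))/7.2938=16.4334
k=1: b·v=26.6×0.172=4.5752; √(2b)=7.2938; u=(4.5752+34.319)/7.2938=5.3325, w=(4.5752−34.319)/7.2938=-4.0779
k=2: b·v=26.6×(-1.611)=-42.8526; √(2b)=7.2938; u=(-42.8526+(-3.056))/7.2938=-6.2942, w=(-42.8526−(-3.056))/7.2938=-5.4562
k=3: b·v=26.6×2.124=56.4984; √(2b)=7.2938; u=(56.4984+(-13.609))/7.2938=5.8802, w=(56.4984−(-13.609))/7.2938=9.6119
k=4: b·v=26.6×(-0.624)=-16.5984; √(2b)=7.2938; u=(-16.5984+(-35.196))/7.2938=-7.1011, w=(-16.5984−(-35.196))/7.2938=2.5498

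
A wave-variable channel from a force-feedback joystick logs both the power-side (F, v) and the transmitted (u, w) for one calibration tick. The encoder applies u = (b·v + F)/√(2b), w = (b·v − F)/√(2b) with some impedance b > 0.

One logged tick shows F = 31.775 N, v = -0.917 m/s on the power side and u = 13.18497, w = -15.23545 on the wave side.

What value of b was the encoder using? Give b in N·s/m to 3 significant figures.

u + w = -2.05048;  u + w = √(2b)·v, so √(2b) = -2.05048/(-0.917) = 2.23607.
b = (√(2b))²/2 = 5.00003/2 = 2.50001.
(Check via u − w = 2F/√(2b): u − w = 28.42042, 2F/√(2b) = 28.42035.)

b = 2.5 N·s/m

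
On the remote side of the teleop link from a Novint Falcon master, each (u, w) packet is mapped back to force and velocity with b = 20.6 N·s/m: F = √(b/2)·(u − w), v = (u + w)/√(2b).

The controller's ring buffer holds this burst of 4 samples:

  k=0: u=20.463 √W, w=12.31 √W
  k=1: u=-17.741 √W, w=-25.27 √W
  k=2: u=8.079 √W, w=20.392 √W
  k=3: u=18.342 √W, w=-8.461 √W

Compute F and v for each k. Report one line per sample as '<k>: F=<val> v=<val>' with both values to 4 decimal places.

0: F=26.1659 v=5.1058
1: F=24.1633 v=-6.7009
2: F=-39.5169 v=4.4356
3: F=86.0205 v=1.5394

k=0: u−w=8.1530, u+w=32.7730; √(b/2)=3.2094, √(2b)=6.4187; F=3.2094×8.153=26.1659, v=32.7730/6.4187=5.1058
k=1: u−w=7.5290, u+w=-43.0110; √(b/2)=3.2094, √(2b)=6.4187; F=3.2094×7.529=24.1633, v=-43.0110/6.4187=-6.7009
k=2: u−w=-12.3130, u+w=28.4710; √(b/2)=3.2094, √(2b)=6.4187; F=3.2094×(-12.313)=-39.5169, v=28.4710/6.4187=4.4356
k=3: u−w=26.8030, u+w=9.8810; √(b/2)=3.2094, √(2b)=6.4187; F=3.2094×26.803=86.0205, v=9.8810/6.4187=1.5394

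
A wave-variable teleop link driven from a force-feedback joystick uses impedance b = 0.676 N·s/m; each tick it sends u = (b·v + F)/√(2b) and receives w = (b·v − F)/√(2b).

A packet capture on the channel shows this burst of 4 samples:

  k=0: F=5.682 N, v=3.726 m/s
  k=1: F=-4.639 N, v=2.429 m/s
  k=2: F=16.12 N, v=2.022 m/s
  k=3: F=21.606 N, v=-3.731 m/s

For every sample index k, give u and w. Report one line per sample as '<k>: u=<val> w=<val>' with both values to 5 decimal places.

k=0: b·v=0.676×3.726=2.51878; √(2b)=1.16276; u=(2.51878+5.682)/1.16276=7.05288, w=(2.51878−5.682)/1.16276=-2.72046
k=1: b·v=0.676×2.429=1.64200; √(2b)=1.16276; u=(1.64200+(-4.639))/1.16276=-2.57749, w=(1.64200−(-4.639))/1.16276=5.40183
k=2: b·v=0.676×2.022=1.36687; √(2b)=1.16276; u=(1.36687+16.12)/1.16276=15.03917, w=(1.36687−16.12)/1.16276=-12.68808
k=3: b·v=0.676×(-3.731)=-2.52216; √(2b)=1.16276; u=(-2.52216+21.606)/1.16276=16.41260, w=(-2.52216−21.606)/1.16276=-20.75084

0: u=7.05288 w=-2.72046
1: u=-2.57749 w=5.40183
2: u=15.03917 w=-12.68808
3: u=16.41260 w=-20.75084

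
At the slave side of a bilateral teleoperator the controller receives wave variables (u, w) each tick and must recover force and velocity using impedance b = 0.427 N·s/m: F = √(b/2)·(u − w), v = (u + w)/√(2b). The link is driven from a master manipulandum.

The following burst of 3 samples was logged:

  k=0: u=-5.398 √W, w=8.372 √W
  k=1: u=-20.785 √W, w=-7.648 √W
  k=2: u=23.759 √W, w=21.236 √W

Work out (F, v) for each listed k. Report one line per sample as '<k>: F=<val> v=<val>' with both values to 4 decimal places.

0: F=-6.3626 v=3.2182
1: F=-6.0701 v=-30.7676
2: F=1.1658 v=48.6895

k=0: u−w=-13.7700, u+w=2.9740; √(b/2)=0.4621, √(2b)=0.9241; F=0.4621×(-13.77)=-6.3626, v=2.9740/0.9241=3.2182
k=1: u−w=-13.1370, u+w=-28.4330; √(b/2)=0.4621, √(2b)=0.9241; F=0.4621×(-13.137)=-6.0701, v=-28.4330/0.9241=-30.7676
k=2: u−w=2.5230, u+w=44.9950; √(b/2)=0.4621, √(2b)=0.9241; F=0.4621×2.523=1.1658, v=44.9950/0.9241=48.6895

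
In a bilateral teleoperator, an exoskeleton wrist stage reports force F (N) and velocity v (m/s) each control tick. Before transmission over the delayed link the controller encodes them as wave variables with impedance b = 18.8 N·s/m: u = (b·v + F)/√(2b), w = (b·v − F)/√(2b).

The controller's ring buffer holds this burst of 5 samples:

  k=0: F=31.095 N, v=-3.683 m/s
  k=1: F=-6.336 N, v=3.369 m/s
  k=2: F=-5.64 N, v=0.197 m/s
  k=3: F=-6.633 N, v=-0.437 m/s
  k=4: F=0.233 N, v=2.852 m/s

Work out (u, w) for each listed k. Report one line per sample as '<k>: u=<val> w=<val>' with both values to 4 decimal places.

k=0: b·v=18.8×(-3.683)=-69.2404; √(2b)=6.1319; u=(-69.2404+31.095)/6.1319=-6.2208, w=(-69.2404−31.095)/6.1319=-16.3629
k=1: b·v=18.8×3.369=63.3372; √(2b)=6.1319; u=(63.3372+(-6.336))/6.1319=9.2959, w=(63.3372−(-6.336))/6.1319=11.3624
k=2: b·v=18.8×0.197=3.7036; √(2b)=6.1319; u=(3.7036+(-5.64))/6.1319=-0.3158, w=(3.7036−(-5.64))/6.1319=1.5238
k=3: b·v=18.8×(-0.437)=-8.2156; √(2b)=6.1319; u=(-8.2156+(-6.633))/6.1319=-2.4215, w=(-8.2156−(-6.633))/6.1319=-0.2581
k=4: b·v=18.8×2.852=53.6176; √(2b)=6.1319; u=(53.6176+0.233)/6.1319=8.7821, w=(53.6176−0.233)/6.1319=8.7061

0: u=-6.2208 w=-16.3629
1: u=9.2959 w=11.3624
2: u=-0.3158 w=1.5238
3: u=-2.4215 w=-0.2581
4: u=8.7821 w=8.7061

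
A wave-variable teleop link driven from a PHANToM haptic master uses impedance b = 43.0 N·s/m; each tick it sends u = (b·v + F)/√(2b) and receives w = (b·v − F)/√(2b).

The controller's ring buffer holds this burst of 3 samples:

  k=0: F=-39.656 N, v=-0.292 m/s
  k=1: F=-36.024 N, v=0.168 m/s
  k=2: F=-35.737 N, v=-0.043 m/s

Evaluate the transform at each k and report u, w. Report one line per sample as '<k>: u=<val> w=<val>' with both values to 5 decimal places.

k=0: b·v=43.0×(-0.292)=-12.55600; √(2b)=9.27362; u=(-12.55600+(-39.656))/9.27362=-5.63016, w=(-12.55600−(-39.656))/9.27362=2.92227
k=1: b·v=43.0×0.168=7.22400; √(2b)=9.27362; u=(7.22400+(-36.024))/9.27362=-3.10558, w=(7.22400−(-36.024))/9.27362=4.66355
k=2: b·v=43.0×(-0.043)=-1.84900; √(2b)=9.27362; u=(-1.84900+(-35.737))/9.27362=-4.05300, w=(-1.84900−(-35.737))/9.27362=3.65424

0: u=-5.63016 w=2.92227
1: u=-3.10558 w=4.66355
2: u=-4.05300 w=3.65424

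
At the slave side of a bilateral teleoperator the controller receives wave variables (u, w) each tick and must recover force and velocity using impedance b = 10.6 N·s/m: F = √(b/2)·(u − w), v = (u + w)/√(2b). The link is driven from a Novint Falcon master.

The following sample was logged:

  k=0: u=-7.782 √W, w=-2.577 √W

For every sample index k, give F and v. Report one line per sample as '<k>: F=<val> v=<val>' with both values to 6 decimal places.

k=0: u−w=-5.205000, u+w=-10.359000; √(b/2)=2.302173, √(2b)=4.604346; F=2.302173×(-5.205)=-11.982810, v=-10.359000/4.604346=-2.249831

0: F=-11.982810 v=-2.249831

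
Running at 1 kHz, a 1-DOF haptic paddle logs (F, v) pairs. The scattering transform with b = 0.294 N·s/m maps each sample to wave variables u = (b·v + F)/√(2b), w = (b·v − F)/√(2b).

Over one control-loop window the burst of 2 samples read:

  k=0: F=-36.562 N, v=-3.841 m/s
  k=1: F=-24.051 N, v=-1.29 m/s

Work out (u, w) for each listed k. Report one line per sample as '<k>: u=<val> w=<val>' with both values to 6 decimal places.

0: u=-49.153214 w=46.207891
1: u=-31.859534 w=30.870348

k=0: b·v=0.294×(-3.841)=-1.129254; √(2b)=0.766812; u=(-1.129254+(-36.562))/0.766812=-49.153214, w=(-1.129254−(-36.562))/0.766812=46.207891
k=1: b·v=0.294×(-1.29)=-0.379260; √(2b)=0.766812; u=(-0.379260+(-24.051))/0.766812=-31.859534, w=(-0.379260−(-24.051))/0.766812=30.870348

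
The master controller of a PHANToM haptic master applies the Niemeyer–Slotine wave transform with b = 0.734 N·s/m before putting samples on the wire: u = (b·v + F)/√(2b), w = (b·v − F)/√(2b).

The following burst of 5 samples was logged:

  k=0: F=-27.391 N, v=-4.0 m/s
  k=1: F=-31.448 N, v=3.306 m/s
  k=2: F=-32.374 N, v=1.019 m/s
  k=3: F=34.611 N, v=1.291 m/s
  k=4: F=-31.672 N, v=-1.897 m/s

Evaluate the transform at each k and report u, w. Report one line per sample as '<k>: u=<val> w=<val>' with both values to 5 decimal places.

0: u=-25.03032 w=20.18388
1: u=-23.95274 w=27.95833
2: u=-26.10249 w=27.33712
3: u=29.34821 w=-27.78402
4: u=-27.28963 w=24.99120

k=0: b·v=0.734×(-4.0)=-2.93600; √(2b)=1.21161; u=(-2.93600+(-27.391))/1.21161=-25.03032, w=(-2.93600−(-27.391))/1.21161=20.18388
k=1: b·v=0.734×3.306=2.42660; √(2b)=1.21161; u=(2.42660+(-31.448))/1.21161=-23.95274, w=(2.42660−(-31.448))/1.21161=27.95833
k=2: b·v=0.734×1.019=0.74795; √(2b)=1.21161; u=(0.74795+(-32.374))/1.21161=-26.10249, w=(0.74795−(-32.374))/1.21161=27.33712
k=3: b·v=0.734×1.291=0.94759; √(2b)=1.21161; u=(0.94759+34.611)/1.21161=29.34821, w=(0.94759−34.611)/1.21161=-27.78402
k=4: b·v=0.734×(-1.897)=-1.39240; √(2b)=1.21161; u=(-1.39240+(-31.672))/1.21161=-27.28963, w=(-1.39240−(-31.672))/1.21161=24.99120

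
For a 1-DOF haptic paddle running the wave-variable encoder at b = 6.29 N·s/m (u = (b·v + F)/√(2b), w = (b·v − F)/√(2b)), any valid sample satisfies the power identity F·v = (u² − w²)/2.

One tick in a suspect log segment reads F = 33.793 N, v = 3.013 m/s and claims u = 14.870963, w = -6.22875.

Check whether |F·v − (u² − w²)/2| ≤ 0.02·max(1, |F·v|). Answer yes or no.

no

F·v = 33.793×3.013 = 101.818309 W.
(u² − w²)/2 = (221.145541 − 38.797327)/2 = 91.174107 W.
|Δ| = 10.644202;  2% of max(1, |F·v|) = 2.036366.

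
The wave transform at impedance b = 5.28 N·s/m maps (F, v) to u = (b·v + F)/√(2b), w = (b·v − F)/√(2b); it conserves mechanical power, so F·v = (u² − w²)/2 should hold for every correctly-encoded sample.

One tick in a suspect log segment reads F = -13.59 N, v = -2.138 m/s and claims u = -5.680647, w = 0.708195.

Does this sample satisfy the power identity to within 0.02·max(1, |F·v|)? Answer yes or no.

no

F·v = (-13.59)×(-2.138) = 29.055420 W.
(u² − w²)/2 = (32.269750 − 0.501540)/2 = 15.884105 W.
|Δ| = 13.171315;  2% of max(1, |F·v|) = 0.581108.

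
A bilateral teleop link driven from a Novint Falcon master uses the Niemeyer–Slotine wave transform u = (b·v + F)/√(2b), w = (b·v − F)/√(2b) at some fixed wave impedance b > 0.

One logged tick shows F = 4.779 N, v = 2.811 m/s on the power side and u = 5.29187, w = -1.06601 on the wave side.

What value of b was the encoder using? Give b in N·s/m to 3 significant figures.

u + w = 4.2259;  u + w = √(2b)·v, so √(2b) = 4.2259/2.811 = 1.5033.
b = (√(2b))²/2 = 2.2600/2 = 1.1300.
(Check via u − w = 2F/√(2b): u − w = 6.3579, 2F/√(2b) = 6.3579.)

b = 1.13 N·s/m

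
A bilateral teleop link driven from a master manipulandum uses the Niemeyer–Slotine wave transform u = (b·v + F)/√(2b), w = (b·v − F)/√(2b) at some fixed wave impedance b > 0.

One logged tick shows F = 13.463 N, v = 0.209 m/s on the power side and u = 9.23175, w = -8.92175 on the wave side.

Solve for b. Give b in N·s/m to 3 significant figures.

b = 1.1 N·s/m

u + w = 0.3100;  u + w = √(2b)·v, so √(2b) = 0.3100/0.209 = 1.4833.
b = (√(2b))²/2 = 2.2000/2 = 1.1000.
(Check via u − w = 2F/√(2b): u − w = 18.1535, 2F/√(2b) = 18.1533.)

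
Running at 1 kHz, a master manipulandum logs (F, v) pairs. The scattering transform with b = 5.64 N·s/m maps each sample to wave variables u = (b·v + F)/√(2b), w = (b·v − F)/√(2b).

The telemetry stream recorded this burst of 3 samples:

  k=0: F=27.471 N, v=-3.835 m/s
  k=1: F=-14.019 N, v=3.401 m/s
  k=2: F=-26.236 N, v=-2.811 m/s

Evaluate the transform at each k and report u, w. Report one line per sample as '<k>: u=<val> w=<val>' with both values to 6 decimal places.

k=0: b·v=5.64×(-3.835)=-21.629400; √(2b)=3.358571; u=(-21.629400+27.471)/3.358571=1.739311, w=(-21.629400−27.471)/3.358571=-14.619431
k=1: b·v=5.64×3.401=19.181640; √(2b)=3.358571; u=(19.181640+(-14.019))/3.358571=1.537154, w=(19.181640−(-14.019))/3.358571=9.885347
k=2: b·v=5.64×(-2.811)=-15.854040; √(2b)=3.358571; u=(-15.854040+(-26.236))/3.358571=-12.532127, w=(-15.854040−(-26.236))/3.358571=3.091184

0: u=1.739311 w=-14.619431
1: u=1.537154 w=9.885347
2: u=-12.532127 w=3.091184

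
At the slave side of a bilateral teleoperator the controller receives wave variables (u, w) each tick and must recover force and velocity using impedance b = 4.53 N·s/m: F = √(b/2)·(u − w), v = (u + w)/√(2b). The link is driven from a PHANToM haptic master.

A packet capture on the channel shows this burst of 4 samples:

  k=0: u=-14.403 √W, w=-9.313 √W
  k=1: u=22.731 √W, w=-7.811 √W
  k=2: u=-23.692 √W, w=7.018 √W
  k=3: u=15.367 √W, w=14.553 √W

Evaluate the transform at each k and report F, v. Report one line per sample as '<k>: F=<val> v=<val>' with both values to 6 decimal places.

0: F=-7.660408 v=-7.879113
1: F=45.965456 v=4.956838
2: F=-46.218295 v=-5.539565
3: F=1.225063 v=9.940254

k=0: u−w=-5.090000, u+w=-23.716000; √(b/2)=1.504992, √(2b)=3.009983; F=1.504992×(-5.09)=-7.660408, v=-23.716000/3.009983=-7.879113
k=1: u−w=30.542000, u+w=14.920000; √(b/2)=1.504992, √(2b)=3.009983; F=1.504992×30.542=45.965456, v=14.920000/3.009983=4.956838
k=2: u−w=-30.710000, u+w=-16.674000; √(b/2)=1.504992, √(2b)=3.009983; F=1.504992×(-30.71)=-46.218295, v=-16.674000/3.009983=-5.539565
k=3: u−w=0.814000, u+w=29.920000; √(b/2)=1.504992, √(2b)=3.009983; F=1.504992×0.814=1.225063, v=29.920000/3.009983=9.940254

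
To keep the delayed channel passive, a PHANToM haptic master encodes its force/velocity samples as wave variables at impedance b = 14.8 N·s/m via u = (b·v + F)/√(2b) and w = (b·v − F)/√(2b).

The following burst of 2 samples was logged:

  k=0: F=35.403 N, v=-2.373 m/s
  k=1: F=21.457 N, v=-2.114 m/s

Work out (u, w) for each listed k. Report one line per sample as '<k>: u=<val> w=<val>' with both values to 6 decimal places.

0: u=0.051943 w=-12.962459
1: u=-1.806827 w=-9.694577

k=0: b·v=14.8×(-2.373)=-35.120400; √(2b)=5.440588; u=(-35.120400+35.403)/5.440588=0.051943, w=(-35.120400−35.403)/5.440588=-12.962459
k=1: b·v=14.8×(-2.114)=-31.287200; √(2b)=5.440588; u=(-31.287200+21.457)/5.440588=-1.806827, w=(-31.287200−21.457)/5.440588=-9.694577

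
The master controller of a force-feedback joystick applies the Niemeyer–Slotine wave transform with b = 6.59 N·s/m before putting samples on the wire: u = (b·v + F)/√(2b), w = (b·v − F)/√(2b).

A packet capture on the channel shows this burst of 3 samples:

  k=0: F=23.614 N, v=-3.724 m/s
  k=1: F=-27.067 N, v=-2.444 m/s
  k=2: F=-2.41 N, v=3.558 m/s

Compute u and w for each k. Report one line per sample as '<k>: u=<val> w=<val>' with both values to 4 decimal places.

0: u=-0.2554 w=-13.2643
1: u=-11.8920 w=3.0192
2: u=5.7947 w=7.1224

k=0: b·v=6.59×(-3.724)=-24.5412; √(2b)=3.6304; u=(-24.5412+23.614)/3.6304=-0.2554, w=(-24.5412−23.614)/3.6304=-13.2643
k=1: b·v=6.59×(-2.444)=-16.1060; √(2b)=3.6304; u=(-16.1060+(-27.067))/3.6304=-11.8920, w=(-16.1060−(-27.067))/3.6304=3.0192
k=2: b·v=6.59×3.558=23.4472; √(2b)=3.6304; u=(23.4472+(-2.41))/3.6304=5.7947, w=(23.4472−(-2.41))/3.6304=7.1224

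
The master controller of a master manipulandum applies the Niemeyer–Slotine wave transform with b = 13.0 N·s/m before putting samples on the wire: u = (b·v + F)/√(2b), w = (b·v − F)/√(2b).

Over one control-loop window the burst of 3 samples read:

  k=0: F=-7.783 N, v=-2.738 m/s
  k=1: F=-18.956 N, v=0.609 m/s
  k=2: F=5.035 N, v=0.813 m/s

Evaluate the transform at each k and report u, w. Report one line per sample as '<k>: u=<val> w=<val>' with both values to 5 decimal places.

k=0: b·v=13.0×(-2.738)=-35.59400; √(2b)=5.09902; u=(-35.59400+(-7.783))/5.09902=-8.50693, w=(-35.59400−(-7.783))/5.09902=-5.45419
k=1: b·v=13.0×0.609=7.91700; √(2b)=5.09902; u=(7.91700+(-18.956))/5.09902=-2.16493, w=(7.91700−(-18.956))/5.09902=5.27023
k=2: b·v=13.0×0.813=10.56900; √(2b)=5.09902; u=(10.56900+5.035)/5.09902=3.06020, w=(10.56900−5.035)/5.09902=1.08531

0: u=-8.50693 w=-5.45419
1: u=-2.16493 w=5.27023
2: u=3.06020 w=1.08531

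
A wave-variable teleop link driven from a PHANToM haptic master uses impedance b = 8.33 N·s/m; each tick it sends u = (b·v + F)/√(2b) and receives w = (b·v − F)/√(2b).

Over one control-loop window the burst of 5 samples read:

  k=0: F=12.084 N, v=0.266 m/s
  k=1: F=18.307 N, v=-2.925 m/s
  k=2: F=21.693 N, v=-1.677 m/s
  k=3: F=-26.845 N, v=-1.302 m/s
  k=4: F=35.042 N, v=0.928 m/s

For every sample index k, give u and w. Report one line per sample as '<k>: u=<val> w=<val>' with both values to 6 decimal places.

k=0: b·v=8.33×0.266=2.215780; √(2b)=4.081666; u=(2.215780+12.084)/4.081666=3.503417, w=(2.215780−12.084)/4.081666=-2.417694
k=1: b·v=8.33×(-2.925)=-24.365250; √(2b)=4.081666; u=(-24.365250+18.307)/4.081666=-1.484259, w=(-24.365250−18.307)/4.081666=-10.454615
k=2: b·v=8.33×(-1.677)=-13.969410; √(2b)=4.081666; u=(-13.969410+21.693)/4.081666=1.892264, w=(-13.969410−21.693)/4.081666=-8.737218
k=3: b·v=8.33×(-1.302)=-10.845660; √(2b)=4.081666; u=(-10.845660+(-26.845))/4.081666=-9.234136, w=(-10.845660−(-26.845))/4.081666=3.919806
k=4: b·v=8.33×0.928=7.730240; √(2b)=4.081666; u=(7.730240+35.042)/4.081666=10.479112, w=(7.730240−35.042)/4.081666=-6.691326

0: u=3.503417 w=-2.417694
1: u=-1.484259 w=-10.454615
2: u=1.892264 w=-8.737218
3: u=-9.234136 w=3.919806
4: u=10.479112 w=-6.691326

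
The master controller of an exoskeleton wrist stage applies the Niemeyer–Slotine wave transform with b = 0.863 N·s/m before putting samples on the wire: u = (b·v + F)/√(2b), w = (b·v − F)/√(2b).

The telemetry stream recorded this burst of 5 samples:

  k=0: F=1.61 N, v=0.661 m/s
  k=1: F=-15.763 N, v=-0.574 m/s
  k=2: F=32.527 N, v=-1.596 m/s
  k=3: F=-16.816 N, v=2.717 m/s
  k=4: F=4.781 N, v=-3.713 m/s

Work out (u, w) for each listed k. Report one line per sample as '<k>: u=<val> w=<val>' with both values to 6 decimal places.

0: u=1.659680 w=-0.791276
1: u=-12.375319 w=11.621213
2: u=23.710068 w=-25.806850
3: u=-11.015013 w=14.584535
4: u=1.200117 w=-6.078156

k=0: b·v=0.863×0.661=0.570443; √(2b)=1.313773; u=(0.570443+1.61)/1.313773=1.659680, w=(0.570443−1.61)/1.313773=-0.791276
k=1: b·v=0.863×(-0.574)=-0.495362; √(2b)=1.313773; u=(-0.495362+(-15.763))/1.313773=-12.375319, w=(-0.495362−(-15.763))/1.313773=11.621213
k=2: b·v=0.863×(-1.596)=-1.377348; √(2b)=1.313773; u=(-1.377348+32.527)/1.313773=23.710068, w=(-1.377348−32.527)/1.313773=-25.806850
k=3: b·v=0.863×2.717=2.344771; √(2b)=1.313773; u=(2.344771+(-16.816))/1.313773=-11.015013, w=(2.344771−(-16.816))/1.313773=14.584535
k=4: b·v=0.863×(-3.713)=-3.204319; √(2b)=1.313773; u=(-3.204319+4.781)/1.313773=1.200117, w=(-3.204319−4.781)/1.313773=-6.078156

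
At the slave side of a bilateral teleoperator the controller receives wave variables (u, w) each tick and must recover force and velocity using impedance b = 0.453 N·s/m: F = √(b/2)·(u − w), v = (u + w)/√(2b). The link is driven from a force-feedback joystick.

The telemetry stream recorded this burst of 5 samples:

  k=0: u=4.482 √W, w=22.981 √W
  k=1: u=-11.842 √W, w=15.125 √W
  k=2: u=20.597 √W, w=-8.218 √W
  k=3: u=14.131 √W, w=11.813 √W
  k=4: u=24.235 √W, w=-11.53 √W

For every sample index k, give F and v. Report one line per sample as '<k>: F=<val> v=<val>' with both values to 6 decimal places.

k=0: u−w=-18.499000, u+w=27.463000; √(b/2)=0.475920, √(2b)=0.951840; F=0.475920×(-18.499)=-8.804047, v=27.463000/0.951840=28.852528
k=1: u−w=-26.967000, u+w=3.283000; √(b/2)=0.475920, √(2b)=0.951840; F=0.475920×(-26.967)=-12.834139, v=3.283000/0.951840=3.449108
k=2: u−w=28.815000, u+w=12.379000; √(b/2)=0.475920, √(2b)=0.951840; F=0.475920×28.815=13.713639, v=12.379000/0.951840=13.005333
k=3: u−w=2.318000, u+w=25.944000; √(b/2)=0.475920, √(2b)=0.951840; F=0.475920×2.318=1.103183, v=25.944000/0.951840=27.256673
k=4: u−w=35.765000, u+w=12.705000; √(b/2)=0.475920, √(2b)=0.951840; F=0.475920×35.765=17.021285, v=12.705000/0.951840=13.347827

0: F=-8.804047 v=28.852528
1: F=-12.834139 v=3.449108
2: F=13.713639 v=13.005333
3: F=1.103183 v=27.256673
4: F=17.021285 v=13.347827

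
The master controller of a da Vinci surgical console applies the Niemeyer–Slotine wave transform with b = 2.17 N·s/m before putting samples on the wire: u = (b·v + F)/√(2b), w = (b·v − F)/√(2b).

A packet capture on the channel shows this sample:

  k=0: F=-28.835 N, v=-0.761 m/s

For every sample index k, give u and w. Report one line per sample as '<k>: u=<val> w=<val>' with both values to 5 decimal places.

k=0: b·v=2.17×(-0.761)=-1.65137; √(2b)=2.08327; u=(-1.65137+(-28.835))/2.08327=-14.63393, w=(-1.65137−(-28.835))/2.08327=13.04856

0: u=-14.63393 w=13.04856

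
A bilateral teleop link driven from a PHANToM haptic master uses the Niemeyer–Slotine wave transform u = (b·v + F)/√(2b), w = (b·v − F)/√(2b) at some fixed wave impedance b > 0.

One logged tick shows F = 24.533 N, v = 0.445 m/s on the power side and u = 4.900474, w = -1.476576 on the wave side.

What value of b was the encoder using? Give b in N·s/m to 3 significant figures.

u + w = 3.423898;  u + w = √(2b)·v, so √(2b) = 3.423898/0.445 = 7.694153.
b = (√(2b))²/2 = 59.199987/2 = 29.599994.
(Check via u − w = 2F/√(2b): u − w = 6.377050, 2F/√(2b) = 6.377050.)

b = 29.6 N·s/m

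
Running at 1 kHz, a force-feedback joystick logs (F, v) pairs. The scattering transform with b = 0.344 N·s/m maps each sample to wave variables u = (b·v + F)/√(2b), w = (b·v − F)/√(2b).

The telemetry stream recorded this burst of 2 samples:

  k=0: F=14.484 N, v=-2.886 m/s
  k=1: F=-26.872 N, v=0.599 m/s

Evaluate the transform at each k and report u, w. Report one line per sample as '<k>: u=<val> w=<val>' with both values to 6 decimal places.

k=0: b·v=0.344×(-2.886)=-0.992784; √(2b)=0.829458; u=(-0.992784+14.484)/0.829458=16.265105, w=(-0.992784−14.484)/0.829458=-18.658920
k=1: b·v=0.344×0.599=0.206056; √(2b)=0.829458; u=(0.206056+(-26.872))/0.829458=-32.148650, w=(0.206056−(-26.872))/0.829458=32.645495

0: u=16.265105 w=-18.658920
1: u=-32.148650 w=32.645495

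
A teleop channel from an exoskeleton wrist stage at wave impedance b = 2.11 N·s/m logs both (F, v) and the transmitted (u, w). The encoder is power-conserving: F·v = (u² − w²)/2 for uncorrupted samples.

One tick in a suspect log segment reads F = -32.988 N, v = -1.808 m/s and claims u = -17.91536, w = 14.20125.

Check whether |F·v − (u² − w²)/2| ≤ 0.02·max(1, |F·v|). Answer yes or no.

yes

F·v = (-32.988)×(-1.808) = 59.6423 W.
(u² − w²)/2 = (320.9601 − 201.6755)/2 = 59.6423 W.
|Δ| = 0.0000;  2% of max(1, |F·v|) = 1.1928.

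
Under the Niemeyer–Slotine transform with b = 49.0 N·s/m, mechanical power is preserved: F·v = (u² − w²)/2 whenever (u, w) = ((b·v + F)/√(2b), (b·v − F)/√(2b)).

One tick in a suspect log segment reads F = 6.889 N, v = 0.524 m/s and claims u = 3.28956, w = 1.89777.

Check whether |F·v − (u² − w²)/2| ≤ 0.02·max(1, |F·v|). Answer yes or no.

yes

F·v = 6.889×0.524 = 3.60984 W.
(u² − w²)/2 = (10.82120 − 3.60153)/2 = 3.60984 W.
|Δ| = 0.00000;  2% of max(1, |F·v|) = 0.07220.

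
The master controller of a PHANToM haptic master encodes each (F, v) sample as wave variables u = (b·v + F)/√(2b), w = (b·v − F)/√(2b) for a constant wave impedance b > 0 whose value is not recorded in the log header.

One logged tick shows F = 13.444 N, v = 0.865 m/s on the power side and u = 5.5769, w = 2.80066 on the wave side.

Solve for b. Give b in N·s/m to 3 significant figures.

b = 46.9 N·s/m

u + w = 8.37756;  u + w = √(2b)·v, so √(2b) = 8.37756/0.865 = 9.68504.
b = (√(2b))²/2 = 93.80001/2 = 46.90000.
(Check via u − w = 2F/√(2b): u − w = 2.77624, 2F/√(2b) = 2.77624.)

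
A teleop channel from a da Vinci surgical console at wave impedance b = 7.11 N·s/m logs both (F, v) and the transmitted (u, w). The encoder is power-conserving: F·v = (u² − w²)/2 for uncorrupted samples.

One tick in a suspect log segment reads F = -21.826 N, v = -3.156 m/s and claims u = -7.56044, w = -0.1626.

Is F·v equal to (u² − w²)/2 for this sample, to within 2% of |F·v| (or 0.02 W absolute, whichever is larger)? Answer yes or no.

no

F·v = (-21.826)×(-3.156) = 68.88286 W.
(u² − w²)/2 = (57.16025 − 0.02644)/2 = 28.56691 W.
|Δ| = 40.31595;  2% of max(1, |F·v|) = 1.37766.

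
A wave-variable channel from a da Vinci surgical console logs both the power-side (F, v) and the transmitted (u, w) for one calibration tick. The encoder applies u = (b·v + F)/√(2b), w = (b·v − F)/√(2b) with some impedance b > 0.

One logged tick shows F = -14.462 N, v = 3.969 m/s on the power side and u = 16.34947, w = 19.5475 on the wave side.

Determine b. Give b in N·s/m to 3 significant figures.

b = 40.9 N·s/m

u + w = 35.89697;  u + w = √(2b)·v, so √(2b) = 35.89697/3.969 = 9.04434.
b = (√(2b))²/2 = 81.80002/2 = 40.90001.
(Check via u − w = 2F/√(2b): u − w = -3.19803, 2F/√(2b) = -3.19802.)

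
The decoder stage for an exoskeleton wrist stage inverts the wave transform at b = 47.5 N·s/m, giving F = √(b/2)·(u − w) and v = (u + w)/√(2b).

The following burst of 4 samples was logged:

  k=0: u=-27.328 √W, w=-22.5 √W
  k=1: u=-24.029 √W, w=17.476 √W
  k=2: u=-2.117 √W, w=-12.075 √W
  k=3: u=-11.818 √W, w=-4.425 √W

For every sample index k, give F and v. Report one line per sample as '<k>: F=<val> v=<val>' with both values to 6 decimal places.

k=0: u−w=-4.828000, u+w=-49.828000; √(b/2)=4.873397, √(2b)=9.746794; F=4.873397×(-4.828)=-23.528762, v=-49.828000/9.746794=-5.112245
k=1: u−w=-41.505000, u+w=-6.553000; √(b/2)=4.873397, √(2b)=9.746794; F=4.873397×(-41.505)=-202.270350, v=-6.553000/9.746794=-0.672324
k=2: u−w=9.958000, u+w=-14.192000; √(b/2)=4.873397, √(2b)=9.746794; F=4.873397×9.958=48.529289, v=-14.192000/9.746794=-1.456068
k=3: u−w=-7.393000, u+w=-16.243000; √(b/2)=4.873397, √(2b)=9.746794; F=4.873397×(-7.393)=-36.029025, v=-16.243000/9.746794=-1.666497

0: F=-23.528762 v=-5.112245
1: F=-202.270350 v=-0.672324
2: F=48.529289 v=-1.456068
3: F=-36.029025 v=-1.666497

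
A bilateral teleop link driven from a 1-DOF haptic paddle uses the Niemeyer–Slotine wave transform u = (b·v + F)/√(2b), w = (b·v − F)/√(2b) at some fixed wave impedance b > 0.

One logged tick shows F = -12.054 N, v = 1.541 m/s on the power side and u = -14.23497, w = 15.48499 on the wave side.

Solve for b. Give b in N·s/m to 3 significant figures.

u + w = 1.25002;  u + w = √(2b)·v, so √(2b) = 1.25002/1.541 = 0.81117.
b = (√(2b))²/2 = 0.65800/2 = 0.32900.
(Check via u − w = 2F/√(2b): u − w = -29.71996, 2F/√(2b) = -29.71987.)

b = 0.329 N·s/m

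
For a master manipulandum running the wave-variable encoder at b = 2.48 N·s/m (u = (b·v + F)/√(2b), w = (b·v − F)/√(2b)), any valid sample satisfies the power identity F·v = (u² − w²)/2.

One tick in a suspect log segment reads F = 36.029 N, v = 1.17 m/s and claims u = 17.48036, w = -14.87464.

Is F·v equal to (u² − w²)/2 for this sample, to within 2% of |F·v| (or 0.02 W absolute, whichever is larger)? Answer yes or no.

yes

F·v = 36.029×1.17 = 42.1539 W.
(u² − w²)/2 = (305.5630 − 221.2549)/2 = 42.1540 W.
|Δ| = 0.0001;  2% of max(1, |F·v|) = 0.8431.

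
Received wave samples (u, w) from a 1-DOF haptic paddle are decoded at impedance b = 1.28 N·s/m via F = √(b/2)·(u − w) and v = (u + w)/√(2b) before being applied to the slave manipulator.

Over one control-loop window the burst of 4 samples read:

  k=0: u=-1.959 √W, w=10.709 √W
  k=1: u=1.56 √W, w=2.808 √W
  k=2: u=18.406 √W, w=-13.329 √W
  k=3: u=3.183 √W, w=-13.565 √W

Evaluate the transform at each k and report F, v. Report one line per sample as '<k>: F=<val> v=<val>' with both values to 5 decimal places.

k=0: u−w=-12.66800, u+w=8.75000; √(b/2)=0.80000, √(2b)=1.60000; F=0.80000×(-12.668)=-10.13440, v=8.75000/1.60000=5.46875
k=1: u−w=-1.24800, u+w=4.36800; √(b/2)=0.80000, √(2b)=1.60000; F=0.80000×(-1.248)=-0.99840, v=4.36800/1.60000=2.73000
k=2: u−w=31.73500, u+w=5.07700; √(b/2)=0.80000, √(2b)=1.60000; F=0.80000×31.735=25.38800, v=5.07700/1.60000=3.17312
k=3: u−w=16.74800, u+w=-10.38200; √(b/2)=0.80000, √(2b)=1.60000; F=0.80000×16.748=13.39840, v=-10.38200/1.60000=-6.48875

0: F=-10.13440 v=5.46875
1: F=-0.99840 v=2.73000
2: F=25.38800 v=3.17312
3: F=13.39840 v=-6.48875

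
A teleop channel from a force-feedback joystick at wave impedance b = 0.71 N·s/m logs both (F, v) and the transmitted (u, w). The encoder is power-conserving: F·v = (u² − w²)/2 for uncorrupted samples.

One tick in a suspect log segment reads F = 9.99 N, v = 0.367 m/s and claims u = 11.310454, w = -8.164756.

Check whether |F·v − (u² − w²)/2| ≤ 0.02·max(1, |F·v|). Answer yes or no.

no

F·v = 9.99×0.367 = 3.666330 W.
(u² − w²)/2 = (127.926370 − 66.663241)/2 = 30.631565 W.
|Δ| = 26.965235;  2% of max(1, |F·v|) = 0.073327.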